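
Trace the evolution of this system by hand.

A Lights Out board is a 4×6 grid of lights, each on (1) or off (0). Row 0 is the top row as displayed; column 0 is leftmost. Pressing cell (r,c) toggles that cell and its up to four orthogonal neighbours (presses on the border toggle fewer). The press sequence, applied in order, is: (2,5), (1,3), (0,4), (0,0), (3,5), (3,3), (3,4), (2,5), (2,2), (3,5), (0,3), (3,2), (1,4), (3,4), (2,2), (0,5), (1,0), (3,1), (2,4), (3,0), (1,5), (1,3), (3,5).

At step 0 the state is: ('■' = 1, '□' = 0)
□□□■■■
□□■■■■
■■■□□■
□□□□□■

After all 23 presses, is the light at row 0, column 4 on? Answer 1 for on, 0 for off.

1

0) □□□■■■
□□■■■■
■■■□□■
□□□□□■
1) □□□■■■
□□■■■□
■■■□■□
□□□□□□
2) □□□□■■
□□□□□□
■■■■■□
□□□□□□
3) □□□■□□
□□□□■□
■■■■■□
□□□□□□
4) ■■□■□□
■□□□■□
■■■■■□
□□□□□□
5) ■■□■□□
■□□□■□
■■■■■■
□□□□■■
6) ■■□■□□
■□□□■□
■■■□■■
□□■■□■
7) ■■□■□□
■□□□■□
■■■□□■
□□■□■□
8) ■■□■□□
■□□□■■
■■■□■□
□□■□■■
9) ■■□■□□
■□■□■■
■□□■■□
□□□□■■
10) ■■□■□□
■□■□■■
■□□■■■
□□□□□□
11) ■■■□■□
■□■■■■
■□□■■■
□□□□□□
12) ■■■□■□
■□■■■■
■□■■■■
□■■■□□
13) ■■■□□□
■□■□□□
■□■■□■
□■■■□□
14) ■■■□□□
■□■□□□
■□■■■■
□■■□■■
15) ■■■□□□
■□□□□□
■■□□■■
□■□□■■
16) ■■■□■■
■□□□□■
■■□□■■
□■□□■■
17) □■■□■■
□■□□□■
□■□□■■
□■□□■■
18) □■■□■■
□■□□□■
□□□□■■
■□■□■■
19) □■■□■■
□■□□■■
□□□■□□
■□■□□■
20) □■■□■■
□■□□■■
■□□■□□
□■■□□■
21) □■■□■□
□■□□□□
■□□■□■
□■■□□■
22) □■■■■□
□■■■■□
■□□□□■
□■■□□■
23) □■■■■□
□■■■■□
■□□□□□
□■■□■□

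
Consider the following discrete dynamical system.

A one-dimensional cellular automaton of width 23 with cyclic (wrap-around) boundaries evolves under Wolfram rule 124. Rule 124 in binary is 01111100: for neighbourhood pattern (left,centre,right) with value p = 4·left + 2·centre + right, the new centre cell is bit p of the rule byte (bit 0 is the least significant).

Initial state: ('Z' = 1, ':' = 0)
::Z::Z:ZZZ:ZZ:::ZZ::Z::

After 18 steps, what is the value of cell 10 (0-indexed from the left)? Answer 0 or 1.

step 0: ::Z::Z:ZZZ:ZZ:::ZZ::Z::
step 1: ::ZZ:ZZZ:ZZZZZ::ZZZ:ZZ:
step 2: ::ZZZZ:ZZZ:::ZZ:Z:ZZZZZ
step 3: Z:Z::ZZZ:ZZ::ZZZZZZ:::Z
step 4: ZZZZ:Z:ZZZZZ:Z::::ZZ::Z
step 5: :::ZZZZZ:::ZZZZ:::ZZZ:Z
step 6: Z::Z:::ZZ::Z::ZZ::Z:ZZZ
step 7: ZZ:ZZ::ZZZ:ZZ:ZZZ:ZZZ::
step 8: ZZZZZZ:Z:ZZZZZZ:ZZZ:ZZ:
step 9: Z::::ZZZZZ::::ZZZ:ZZZZZ
step 10: ZZ:::Z:::ZZ:::Z:ZZZ::::
step 11: ZZZ::ZZ::ZZZ::ZZZ:ZZ:::
step 12: Z:ZZ:ZZZ:Z:ZZ:Z:ZZZZZ::
step 13: ZZZZZZ:ZZZZZZZZZZ:::ZZ:
step 14: Z::::ZZZ::::::::ZZ::ZZZ
step 15: ZZ:::Z:ZZ:::::::ZZZ:Z::
step 16: ZZZ::ZZZZZ::::::Z:ZZZZ:
step 17: Z:ZZ:Z:::ZZ:::::ZZZ::ZZ
step 18: ZZZZZZZ::ZZZ::::Z:ZZ:Z:

1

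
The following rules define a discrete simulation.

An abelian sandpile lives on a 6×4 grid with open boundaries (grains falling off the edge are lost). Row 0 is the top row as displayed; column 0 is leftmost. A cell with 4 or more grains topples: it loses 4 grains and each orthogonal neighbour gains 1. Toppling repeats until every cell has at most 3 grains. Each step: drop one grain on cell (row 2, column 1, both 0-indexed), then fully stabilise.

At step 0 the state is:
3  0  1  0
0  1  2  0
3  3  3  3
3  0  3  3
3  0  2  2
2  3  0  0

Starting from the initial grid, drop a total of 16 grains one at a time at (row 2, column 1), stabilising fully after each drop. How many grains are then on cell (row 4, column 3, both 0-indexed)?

0

t=0: 3  0  1  0
0  1  2  0
3  3  3  3
3  0  3  3
3  0  2  2
2  3  0  0
t=1: 3  0  1  0
1  2  3  1
1  2  2  1
1  3  1  1
0  1  3  3
3  3  0  0
t=2: 3  0  1  0
1  2  3  1
1  3  2  1
1  3  1  1
0  1  3  3
3  3  0  0
t=3: 3  0  1  0
1  3  3  1
2  1  3  1
2  0  2  1
0  2  3  3
3  3  0  0
t=4: 3  0  1  0
1  3  3  1
2  2  3  1
2  0  2  1
0  2  3  3
3  3  0  0
t=5: 3  0  1  0
1  3  3  1
2  3  3  1
2  0  2  1
0  2  3  3
3  3  0  0
t=6: 3  1  2  0
2  1  1  2
3  2  1  2
2  1  3  1
0  2  3  3
3  3  0  0
t=7: 3  1  2  0
2  1  1  2
3  3  1  2
2  1  3  1
0  2  3  3
3  3  0  0
t=8: 3  1  2  0
3  2  1  2
0  1  2  2
3  2  3  1
0  2  3  3
3  3  0  0
t=9: 3  1  2  0
3  2  1  2
0  2  2  2
3  2  3  1
0  2  3  3
3  3  0  0
t=10: 3  1  2  0
3  2  1  2
0  3  2  2
3  2  3  1
0  2  3  3
3  3  0  0
t=11: 3  1  2  0
3  3  1  2
1  0  3  2
3  3  3  1
0  2  3  3
3  3  0  0
t=12: 3  1  2  0
3  3  1  2
1  1  3  2
3  3  3  1
0  2  3  3
3  3  0  0
t=13: 3  1  2  0
3  3  1  2
1  2  3  2
3  3  3  1
0  2  3  3
3  3  0  0
t=14: 3  1  2  0
3  3  1  2
1  3  3  2
3  3  3  1
0  2  3  3
3  3  0  0
t=15: 0  3  2  0
2  2  3  2
1  1  2  3
2  0  3  3
3  2  2  0
0  1  2  1
t=16: 0  3  2  0
2  2  3  2
1  2  2  3
2  0  3  3
3  2  2  0
0  1  2  1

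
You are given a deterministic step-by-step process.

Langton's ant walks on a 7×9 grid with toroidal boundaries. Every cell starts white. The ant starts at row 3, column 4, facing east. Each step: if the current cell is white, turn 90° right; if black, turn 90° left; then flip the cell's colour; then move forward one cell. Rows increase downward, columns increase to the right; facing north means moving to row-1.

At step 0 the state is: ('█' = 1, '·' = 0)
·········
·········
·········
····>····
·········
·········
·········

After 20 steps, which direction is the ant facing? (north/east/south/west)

west

[0] ·········
·········
·········
····>····
·········
·········
·········
[1] ·········
·········
·········
····█····
····v····
·········
·········
[2] ·········
·········
·········
····█····
···<█····
·········
·········
[3] ·········
·········
·········
···^█····
···██····
·········
·········
[4] ·········
·········
·········
···█>····
···██····
·········
·········
[5] ·········
·········
····^····
···█·····
···██····
·········
·········
[6] ·········
·········
····█>···
···█·····
···██····
·········
·········
[7] ·········
·········
····██···
···█·v···
···██····
·········
·········
[8] ·········
·········
····██···
···█<█···
···██····
·········
·········
[9] ·········
·········
····^█···
···███···
···██····
·········
·········
[10] ·········
·········
···<·█···
···███···
···██····
·········
·········
[11] ·········
···^·····
···█·█···
···███···
···██····
·········
·········
[12] ·········
···█>····
···█·█···
···███···
···██····
·········
·········
[13] ·········
···██····
···█v█···
···███···
···██····
·········
·········
[14] ·········
···██····
···<██···
···███···
···██····
·········
·········
[15] ·········
···██····
····██···
···v██···
···██····
·········
·········
[16] ·········
···██····
····██···
····>█···
···██····
·········
·········
[17] ·········
···██····
····^█···
·····█···
···██····
·········
·········
[18] ·········
···██····
···<·█···
·····█···
···██····
·········
·········
[19] ·········
···^█····
···█·█···
·····█···
···██····
·········
·········
[20] ·········
··<·█····
···█·█···
·····█···
···██····
·········
·········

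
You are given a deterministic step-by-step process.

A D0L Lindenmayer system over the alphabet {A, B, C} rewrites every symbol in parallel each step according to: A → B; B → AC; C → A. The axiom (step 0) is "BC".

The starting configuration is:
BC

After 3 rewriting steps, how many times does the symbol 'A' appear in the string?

2

step 0: BC
step 1: ACA
step 2: BAB
step 3: ACBAC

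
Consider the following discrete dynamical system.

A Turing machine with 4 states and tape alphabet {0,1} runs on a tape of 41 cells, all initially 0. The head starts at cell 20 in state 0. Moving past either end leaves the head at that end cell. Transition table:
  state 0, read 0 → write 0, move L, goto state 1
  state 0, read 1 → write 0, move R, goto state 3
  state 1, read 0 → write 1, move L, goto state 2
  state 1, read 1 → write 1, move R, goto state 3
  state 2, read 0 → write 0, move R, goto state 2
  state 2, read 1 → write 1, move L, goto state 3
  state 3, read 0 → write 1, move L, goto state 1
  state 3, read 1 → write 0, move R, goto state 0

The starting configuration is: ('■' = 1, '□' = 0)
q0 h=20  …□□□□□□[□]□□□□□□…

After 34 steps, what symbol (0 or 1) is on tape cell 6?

gen 0: q0 h=20  …□□□□□□[□]□□□□□□…
gen 1: q1 h=19  …□□□□□□[□]□□□□□□…
gen 2: q2 h=18  …□□□□□□[□]■□□□□□…
gen 3: q2 h=19  …□□□□□□[■]□□□□□□…
gen 4: q3 h=18  …□□□□□□[□]■□□□□□…
gen 5: q1 h=17  …□□□□□□[□]■■□□□□…
gen 6: q2 h=16  …□□□□□□[□]■■■□□□…
gen 7: q2 h=17  …□□□□□□[■]■■□□□□…
gen 8: q3 h=16  …□□□□□□[□]■■■□□□…
gen 9: q1 h=15  …□□□□□□[□]■■■■□□…
gen 10: q2 h=14  …□□□□□□[□]■■■■■□…
gen 11: q2 h=15  …□□□□□□[■]■■■■□□…
gen 12: q3 h=14  …□□□□□□[□]■■■■■□…
gen 13: q1 h=13  …□□□□□□[□]■■■■■■…
gen 14: q2 h=12  …□□□□□□[□]■■■■■■…
gen 15: q2 h=13  …□□□□□□[■]■■■■■■…
gen 16: q3 h=12  …□□□□□□[□]■■■■■■…
gen 17: q1 h=11  …□□□□□□[□]■■■■■■…
gen 18: q2 h=10  …□□□□□□[□]■■■■■■…
gen 19: q2 h=11  …□□□□□□[■]■■■■■■…
gen 20: q3 h=10  …□□□□□□[□]■■■■■■…
gen 21: q1 h= 9  …□□□□□□[□]■■■■■■…
gen 22: q2 h= 8  …□□□□□□[□]■■■■■■…
gen 23: q2 h= 9  …□□□□□□[■]■■■■■■…
gen 24: q3 h= 8  …□□□□□□[□]■■■■■■…
gen 25: q1 h= 7  …□□□□□□[□]■■■■■■…
gen 26: q2 h= 6  |□□□□□□[□]■■■■■■…
gen 27: q2 h= 7  …□□□□□□[■]■■■■■■…
gen 28: q3 h= 6  |□□□□□□[□]■■■■■■…
gen 29: q1 h= 5  |□□□□□[□]■■■■■■…
gen 30: q2 h= 4  |□□□□[□]■■■■■■…
gen 31: q2 h= 5  |□□□□□[■]■■■■■■…
gen 32: q3 h= 4  |□□□□[□]■■■■■■…
gen 33: q1 h= 3  |□□□[□]■■■■■■…
gen 34: q2 h= 2  |□□[□]■■■■■■…

1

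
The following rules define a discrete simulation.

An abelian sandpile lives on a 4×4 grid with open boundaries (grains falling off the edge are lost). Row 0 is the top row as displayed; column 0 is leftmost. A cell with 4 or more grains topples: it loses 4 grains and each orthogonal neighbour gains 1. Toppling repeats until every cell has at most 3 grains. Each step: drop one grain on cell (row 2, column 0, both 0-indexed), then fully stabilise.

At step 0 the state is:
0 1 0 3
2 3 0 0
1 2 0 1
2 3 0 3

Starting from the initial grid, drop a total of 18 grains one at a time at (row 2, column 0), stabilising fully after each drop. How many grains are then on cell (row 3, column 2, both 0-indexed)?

k=0  0 1 0 3
2 3 0 0
1 2 0 1
2 3 0 3
k=1  0 1 0 3
2 3 0 0
2 2 0 1
2 3 0 3
k=2  0 1 0 3
2 3 0 0
3 2 0 1
2 3 0 3
k=3  0 1 0 3
3 3 0 0
0 3 0 1
3 3 0 3
k=4  0 1 0 3
3 3 0 0
1 3 0 1
3 3 0 3
k=5  0 1 0 3
3 3 0 0
2 3 0 1
3 3 0 3
k=6  0 1 0 3
3 3 0 0
3 3 0 1
3 3 0 3
k=7  1 2 0 3
1 1 1 0
3 2 1 1
1 1 1 3
k=8  1 2 0 3
2 1 1 0
0 3 1 1
2 1 1 3
k=9  1 2 0 3
2 1 1 0
1 3 1 1
2 1 1 3
k=10  1 2 0 3
2 1 1 0
2 3 1 1
2 1 1 3
k=11  1 2 0 3
2 1 1 0
3 3 1 1
2 1 1 3
k=12  1 2 0 3
3 2 1 0
1 0 2 1
3 2 1 3
k=13  1 2 0 3
3 2 1 0
2 0 2 1
3 2 1 3
k=14  1 2 0 3
3 2 1 0
3 0 2 1
3 2 1 3
k=15  2 2 0 3
0 3 1 0
2 1 2 1
0 3 1 3
k=16  2 2 0 3
0 3 1 0
3 1 2 1
0 3 1 3
k=17  2 2 0 3
1 3 1 0
0 2 2 1
1 3 1 3
k=18  2 2 0 3
1 3 1 0
1 2 2 1
1 3 1 3

1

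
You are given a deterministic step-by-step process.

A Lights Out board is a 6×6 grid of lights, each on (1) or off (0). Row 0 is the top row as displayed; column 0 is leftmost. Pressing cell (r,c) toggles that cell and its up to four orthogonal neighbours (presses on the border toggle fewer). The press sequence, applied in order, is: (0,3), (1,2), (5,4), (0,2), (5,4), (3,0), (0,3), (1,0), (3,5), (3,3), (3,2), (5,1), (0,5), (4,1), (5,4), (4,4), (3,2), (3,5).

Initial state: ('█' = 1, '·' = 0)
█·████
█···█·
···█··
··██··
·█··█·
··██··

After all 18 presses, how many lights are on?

0) █·████
█···█·
···█··
··██··
·█··█·
··██··
1) █····█
█··██·
···█··
··██··
·█··█·
··██··
2) █·█··█
███·█·
··██··
··██··
·█··█·
··██··
3) █·█··█
███·█·
··██··
··██··
·█····
··█·██
4) ██·█·█
██··█·
··██··
··██··
·█····
··█·██
5) ██·█·█
██··█·
··██··
··██··
·█··█·
··██··
6) ██·█·█
██··█·
█·██··
████··
██··█·
··██··
7) ███·██
██·██·
█·██··
████··
██··█·
··██··
8) ·██·██
···██·
··██··
████··
██··█·
··██··
9) ·██·██
···██·
··██·█
██████
██··██
··██··
10) ·██·██
···██·
··█··█
██···█
██·███
··██··
11) ·██·██
···██·
·····█
█·██·█
██████
··██··
12) ·██·██
···██·
·····█
█·██·█
█·████
██·█··
13) ·██···
···███
·····█
█·██·█
█·████
██·█··
14) ·██···
···███
·····█
████·█
·█·███
█··█··
15) ·██···
···███
·····█
████·█
·█·█·█
█···██
16) ·██···
···███
·····█
██████
·█··█·
█····█
17) ·██···
···███
··█··█
█···██
·██·█·
█····█
18) ·██···
···███
··█···
█·····
·██·██
█····█

13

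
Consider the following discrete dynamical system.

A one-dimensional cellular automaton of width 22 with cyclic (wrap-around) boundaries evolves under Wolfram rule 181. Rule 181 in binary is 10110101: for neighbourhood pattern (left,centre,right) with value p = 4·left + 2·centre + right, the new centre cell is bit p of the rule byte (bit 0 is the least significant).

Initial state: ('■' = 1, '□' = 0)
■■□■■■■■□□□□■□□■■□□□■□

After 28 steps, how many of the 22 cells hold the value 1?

t=0: ■■□■■■■■□□□□■□□■■□□□■□
t=1: □□■□■■■□■■■□■■□□□■■□■■
t=2: ■□■■□■□■□■□■□□■■□□□■□□
t=3: ■■□□■■■■■■■■■□□□■■□■■□
t=4: □□■□□■■■■■■■□■■□□□■□□■
t=5: ■□■■□□■■■■■□■□□■■□■■□■
t=6: □■□□■□□■■■□■■■□□□■□□■□
t=7: □■■□■■□□■□■□■□■■□■■□■■
t=8: ■□□■□□■□■■■■■■□□■□□■□□
t=9: ■■□■■□■■□■■■■□■□■■□■■□
t=10: □□■□□■□□■□■■□■■■□□■□□■
t=11: ■□■■□■■□■■□□■□■□■□■■□■
t=12: □■□□■□□■□□■□■■■■■■□□■□
t=13: □■■□■■□■■□■■□■■■■□■□■■
t=14: ■□□■□□■□□■□□■□■■□■■■□□
t=15: ■■□■■□■■□■■□■■□□■□■□■□
t=16: □□■□□■□□■□□■□□■□■■■■■■
t=17: ■□■■□■■□■■□■■□■■□■■■■□
t=18: ■■□□■□□■□□■□□■□□■□■■□■
t=19: ■□■□■■□■■□■■□■■□■■□□■□
t=20: ■■■■□□■□□■□□■□□■□□■□■■
t=21: ■■■□■□■■□■■□■■□■■□■■□■
t=22: ■■□■■■□□■□□■□□■□□■□□■□
t=23: □□■□■□■□■■□■■□■■□■■□■■
t=24: ■□■■■■■■□□■□□■□□■□□■□□
t=25: ■■□■■■■□■□■■□■■□■■□■■□
t=26: □□■□■■□■■■□□■□□■□□■□□■
t=27: ■□■■□□■□■□■□■■□■■□■■□■
t=28: □■□□■□■■■■■■□□■□□■□□■□

11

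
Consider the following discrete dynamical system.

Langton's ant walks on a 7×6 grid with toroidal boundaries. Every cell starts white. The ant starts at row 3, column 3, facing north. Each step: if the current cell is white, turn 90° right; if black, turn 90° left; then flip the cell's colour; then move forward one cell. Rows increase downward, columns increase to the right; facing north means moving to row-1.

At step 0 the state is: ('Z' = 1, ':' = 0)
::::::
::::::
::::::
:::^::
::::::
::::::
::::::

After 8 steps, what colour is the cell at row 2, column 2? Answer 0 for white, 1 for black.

1

k=0  ::::::
::::::
::::::
:::^::
::::::
::::::
::::::
k=1  ::::::
::::::
::::::
:::Z>:
::::::
::::::
::::::
k=2  ::::::
::::::
::::::
:::ZZ:
::::v:
::::::
::::::
k=3  ::::::
::::::
::::::
:::ZZ:
:::<Z:
::::::
::::::
k=4  ::::::
::::::
::::::
:::^Z:
:::ZZ:
::::::
::::::
k=5  ::::::
::::::
::::::
::<:Z:
:::ZZ:
::::::
::::::
k=6  ::::::
::::::
::^:::
::Z:Z:
:::ZZ:
::::::
::::::
k=7  ::::::
::::::
::Z>::
::Z:Z:
:::ZZ:
::::::
::::::
k=8  ::::::
::::::
::ZZ::
::ZvZ:
:::ZZ:
::::::
::::::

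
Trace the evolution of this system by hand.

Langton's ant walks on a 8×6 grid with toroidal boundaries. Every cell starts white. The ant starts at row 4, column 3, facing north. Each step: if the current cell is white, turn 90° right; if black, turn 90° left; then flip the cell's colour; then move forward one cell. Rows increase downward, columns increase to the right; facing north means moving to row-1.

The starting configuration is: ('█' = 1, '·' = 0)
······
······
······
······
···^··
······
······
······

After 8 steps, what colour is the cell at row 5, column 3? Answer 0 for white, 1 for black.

0) ······
······
······
······
···^··
······
······
······
1) ······
······
······
······
···█>·
······
······
······
2) ······
······
······
······
···██·
····v·
······
······
3) ······
······
······
······
···██·
···<█·
······
······
4) ······
······
······
······
···^█·
···██·
······
······
5) ······
······
······
······
··<·█·
···██·
······
······
6) ······
······
······
··^···
··█·█·
···██·
······
······
7) ······
······
······
··█>··
··█·█·
···██·
······
······
8) ······
······
······
··██··
··█v█·
···██·
······
······

1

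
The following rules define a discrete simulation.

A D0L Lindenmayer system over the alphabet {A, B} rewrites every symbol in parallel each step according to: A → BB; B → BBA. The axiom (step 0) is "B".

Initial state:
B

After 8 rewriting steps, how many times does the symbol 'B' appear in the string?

t=0: B
t=1: BBA
t=2: BBABBABB
t=3: BBABBABBBBABBABBBBABBA
t=4: BBABBABBBBABBABBBBABBABBABBABBBBABBABBBBABBABBABBABBBBABBABB
t=5: BBABBABBBBABBABBBBABBABBABBABBBBABBABBBBABBABBABBABBBBABBA…ABBABBBBABBABBBBABBABBBBABBABBBBABBABBABBABBBBABBABBBBABBA  (len 164)
t=6: BBABBABBBBABBABBBBABBABBABBABBBBABBABBBBABBABBABBABBBBABBA…ABBABBBBABBABBBBABBABBABBABBBBABBABBBBABBABBABBABBBBABBABB  (len 448)
t=7: BBABBABBBBABBABBBBABBABBABBABBBBABBABBBBABBABBABBABBBBABBA…ABBABBBBABBABBBBABBABBBBABBABBBBABBABBABBABBBBABBABBBBABBA  (len 1224)
t=8: BBABBABBBBABBABBBBABBABBABBABBBBABBABBBBABBABBABBABBBBABBA…ABBABBBBABBABBBBABBABBABBABBBBABBABBBBABBABBABBABBBBABBABB  (len 3344)

2448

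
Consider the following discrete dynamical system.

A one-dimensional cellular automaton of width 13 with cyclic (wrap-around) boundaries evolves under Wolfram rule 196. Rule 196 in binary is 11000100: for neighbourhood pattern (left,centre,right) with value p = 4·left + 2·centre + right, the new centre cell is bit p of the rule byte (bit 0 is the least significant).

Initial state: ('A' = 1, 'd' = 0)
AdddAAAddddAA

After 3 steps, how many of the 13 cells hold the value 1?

2

0) AdddAAAddddAA
1) AddddAAdddddA
2) AdddddAdddddd
3) AdddddAdddddd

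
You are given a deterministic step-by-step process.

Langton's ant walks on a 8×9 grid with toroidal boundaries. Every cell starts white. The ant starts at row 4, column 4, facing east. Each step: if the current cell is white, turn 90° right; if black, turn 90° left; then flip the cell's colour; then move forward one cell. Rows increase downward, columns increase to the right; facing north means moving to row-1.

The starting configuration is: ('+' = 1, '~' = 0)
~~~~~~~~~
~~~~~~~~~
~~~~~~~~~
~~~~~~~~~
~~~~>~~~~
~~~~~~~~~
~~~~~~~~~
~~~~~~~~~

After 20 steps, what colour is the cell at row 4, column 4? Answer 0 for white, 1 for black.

0

t=0: ~~~~~~~~~
~~~~~~~~~
~~~~~~~~~
~~~~~~~~~
~~~~>~~~~
~~~~~~~~~
~~~~~~~~~
~~~~~~~~~
t=1: ~~~~~~~~~
~~~~~~~~~
~~~~~~~~~
~~~~~~~~~
~~~~+~~~~
~~~~v~~~~
~~~~~~~~~
~~~~~~~~~
t=2: ~~~~~~~~~
~~~~~~~~~
~~~~~~~~~
~~~~~~~~~
~~~~+~~~~
~~~<+~~~~
~~~~~~~~~
~~~~~~~~~
t=3: ~~~~~~~~~
~~~~~~~~~
~~~~~~~~~
~~~~~~~~~
~~~^+~~~~
~~~++~~~~
~~~~~~~~~
~~~~~~~~~
t=4: ~~~~~~~~~
~~~~~~~~~
~~~~~~~~~
~~~~~~~~~
~~~+>~~~~
~~~++~~~~
~~~~~~~~~
~~~~~~~~~
t=5: ~~~~~~~~~
~~~~~~~~~
~~~~~~~~~
~~~~^~~~~
~~~+~~~~~
~~~++~~~~
~~~~~~~~~
~~~~~~~~~
t=6: ~~~~~~~~~
~~~~~~~~~
~~~~~~~~~
~~~~+>~~~
~~~+~~~~~
~~~++~~~~
~~~~~~~~~
~~~~~~~~~
t=7: ~~~~~~~~~
~~~~~~~~~
~~~~~~~~~
~~~~++~~~
~~~+~v~~~
~~~++~~~~
~~~~~~~~~
~~~~~~~~~
t=8: ~~~~~~~~~
~~~~~~~~~
~~~~~~~~~
~~~~++~~~
~~~+<+~~~
~~~++~~~~
~~~~~~~~~
~~~~~~~~~
t=9: ~~~~~~~~~
~~~~~~~~~
~~~~~~~~~
~~~~^+~~~
~~~+++~~~
~~~++~~~~
~~~~~~~~~
~~~~~~~~~
t=10: ~~~~~~~~~
~~~~~~~~~
~~~~~~~~~
~~~<~+~~~
~~~+++~~~
~~~++~~~~
~~~~~~~~~
~~~~~~~~~
t=11: ~~~~~~~~~
~~~~~~~~~
~~~^~~~~~
~~~+~+~~~
~~~+++~~~
~~~++~~~~
~~~~~~~~~
~~~~~~~~~
t=12: ~~~~~~~~~
~~~~~~~~~
~~~+>~~~~
~~~+~+~~~
~~~+++~~~
~~~++~~~~
~~~~~~~~~
~~~~~~~~~
t=13: ~~~~~~~~~
~~~~~~~~~
~~~++~~~~
~~~+v+~~~
~~~+++~~~
~~~++~~~~
~~~~~~~~~
~~~~~~~~~
t=14: ~~~~~~~~~
~~~~~~~~~
~~~++~~~~
~~~<++~~~
~~~+++~~~
~~~++~~~~
~~~~~~~~~
~~~~~~~~~
t=15: ~~~~~~~~~
~~~~~~~~~
~~~++~~~~
~~~~++~~~
~~~v++~~~
~~~++~~~~
~~~~~~~~~
~~~~~~~~~
t=16: ~~~~~~~~~
~~~~~~~~~
~~~++~~~~
~~~~++~~~
~~~~>+~~~
~~~++~~~~
~~~~~~~~~
~~~~~~~~~
t=17: ~~~~~~~~~
~~~~~~~~~
~~~++~~~~
~~~~^+~~~
~~~~~+~~~
~~~++~~~~
~~~~~~~~~
~~~~~~~~~
t=18: ~~~~~~~~~
~~~~~~~~~
~~~++~~~~
~~~<~+~~~
~~~~~+~~~
~~~++~~~~
~~~~~~~~~
~~~~~~~~~
t=19: ~~~~~~~~~
~~~~~~~~~
~~~^+~~~~
~~~+~+~~~
~~~~~+~~~
~~~++~~~~
~~~~~~~~~
~~~~~~~~~
t=20: ~~~~~~~~~
~~~~~~~~~
~~<~+~~~~
~~~+~+~~~
~~~~~+~~~
~~~++~~~~
~~~~~~~~~
~~~~~~~~~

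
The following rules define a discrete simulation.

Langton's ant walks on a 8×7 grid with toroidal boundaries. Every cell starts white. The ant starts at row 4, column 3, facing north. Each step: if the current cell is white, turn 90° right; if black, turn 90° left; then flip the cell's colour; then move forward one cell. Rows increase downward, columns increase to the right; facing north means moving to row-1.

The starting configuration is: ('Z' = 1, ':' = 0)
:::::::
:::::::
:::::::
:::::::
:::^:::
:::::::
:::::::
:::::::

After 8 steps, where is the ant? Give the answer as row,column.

t=0: :::::::
:::::::
:::::::
:::::::
:::^:::
:::::::
:::::::
:::::::
t=1: :::::::
:::::::
:::::::
:::::::
:::Z>::
:::::::
:::::::
:::::::
t=2: :::::::
:::::::
:::::::
:::::::
:::ZZ::
::::v::
:::::::
:::::::
t=3: :::::::
:::::::
:::::::
:::::::
:::ZZ::
:::<Z::
:::::::
:::::::
t=4: :::::::
:::::::
:::::::
:::::::
:::^Z::
:::ZZ::
:::::::
:::::::
t=5: :::::::
:::::::
:::::::
:::::::
::<:Z::
:::ZZ::
:::::::
:::::::
t=6: :::::::
:::::::
:::::::
::^::::
::Z:Z::
:::ZZ::
:::::::
:::::::
t=7: :::::::
:::::::
:::::::
::Z>:::
::Z:Z::
:::ZZ::
:::::::
:::::::
t=8: :::::::
:::::::
:::::::
::ZZ:::
::ZvZ::
:::ZZ::
:::::::
:::::::

4,3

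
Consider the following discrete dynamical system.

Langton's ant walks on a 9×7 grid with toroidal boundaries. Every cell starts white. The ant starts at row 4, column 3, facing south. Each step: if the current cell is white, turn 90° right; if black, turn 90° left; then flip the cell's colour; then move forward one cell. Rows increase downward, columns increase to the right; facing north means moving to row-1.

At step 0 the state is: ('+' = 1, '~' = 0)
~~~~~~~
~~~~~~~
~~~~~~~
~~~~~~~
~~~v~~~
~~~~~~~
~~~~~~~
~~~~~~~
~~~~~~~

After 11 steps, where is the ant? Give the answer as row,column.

k=0  ~~~~~~~
~~~~~~~
~~~~~~~
~~~~~~~
~~~v~~~
~~~~~~~
~~~~~~~
~~~~~~~
~~~~~~~
k=1  ~~~~~~~
~~~~~~~
~~~~~~~
~~~~~~~
~~<+~~~
~~~~~~~
~~~~~~~
~~~~~~~
~~~~~~~
k=2  ~~~~~~~
~~~~~~~
~~~~~~~
~~^~~~~
~~++~~~
~~~~~~~
~~~~~~~
~~~~~~~
~~~~~~~
k=3  ~~~~~~~
~~~~~~~
~~~~~~~
~~+>~~~
~~++~~~
~~~~~~~
~~~~~~~
~~~~~~~
~~~~~~~
k=4  ~~~~~~~
~~~~~~~
~~~~~~~
~~++~~~
~~+v~~~
~~~~~~~
~~~~~~~
~~~~~~~
~~~~~~~
k=5  ~~~~~~~
~~~~~~~
~~~~~~~
~~++~~~
~~+~>~~
~~~~~~~
~~~~~~~
~~~~~~~
~~~~~~~
k=6  ~~~~~~~
~~~~~~~
~~~~~~~
~~++~~~
~~+~+~~
~~~~v~~
~~~~~~~
~~~~~~~
~~~~~~~
k=7  ~~~~~~~
~~~~~~~
~~~~~~~
~~++~~~
~~+~+~~
~~~<+~~
~~~~~~~
~~~~~~~
~~~~~~~
k=8  ~~~~~~~
~~~~~~~
~~~~~~~
~~++~~~
~~+^+~~
~~~++~~
~~~~~~~
~~~~~~~
~~~~~~~
k=9  ~~~~~~~
~~~~~~~
~~~~~~~
~~++~~~
~~++>~~
~~~++~~
~~~~~~~
~~~~~~~
~~~~~~~
k=10  ~~~~~~~
~~~~~~~
~~~~~~~
~~++^~~
~~++~~~
~~~++~~
~~~~~~~
~~~~~~~
~~~~~~~
k=11  ~~~~~~~
~~~~~~~
~~~~~~~
~~+++>~
~~++~~~
~~~++~~
~~~~~~~
~~~~~~~
~~~~~~~

3,5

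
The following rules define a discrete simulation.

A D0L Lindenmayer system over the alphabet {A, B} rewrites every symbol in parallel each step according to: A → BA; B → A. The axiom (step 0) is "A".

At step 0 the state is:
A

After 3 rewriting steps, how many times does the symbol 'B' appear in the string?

k=0  A
k=1  BA
k=2  ABA
k=3  BAABA

2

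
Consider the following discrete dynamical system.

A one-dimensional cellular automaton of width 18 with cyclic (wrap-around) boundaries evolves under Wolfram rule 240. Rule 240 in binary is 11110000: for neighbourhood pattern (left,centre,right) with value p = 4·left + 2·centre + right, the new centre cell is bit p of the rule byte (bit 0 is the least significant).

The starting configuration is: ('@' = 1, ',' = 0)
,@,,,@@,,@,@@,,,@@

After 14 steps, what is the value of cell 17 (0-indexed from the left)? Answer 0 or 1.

0) ,@,,,@@,,@,@@,,,@@
1) @,@,,,@@,,@,@@,,,@
2) @@,@,,,@@,,@,@@,,,
3) ,@@,@,,,@@,,@,@@,,
4) ,,@@,@,,,@@,,@,@@,
5) ,,,@@,@,,,@@,,@,@@
6) @,,,@@,@,,,@@,,@,@
7) @@,,,@@,@,,,@@,,@,
8) ,@@,,,@@,@,,,@@,,@
9) @,@@,,,@@,@,,,@@,,
10) ,@,@@,,,@@,@,,,@@,
11) ,,@,@@,,,@@,@,,,@@
12) @,,@,@@,,,@@,@,,,@
13) @@,,@,@@,,,@@,@,,,
14) ,@@,,@,@@,,,@@,@,,

0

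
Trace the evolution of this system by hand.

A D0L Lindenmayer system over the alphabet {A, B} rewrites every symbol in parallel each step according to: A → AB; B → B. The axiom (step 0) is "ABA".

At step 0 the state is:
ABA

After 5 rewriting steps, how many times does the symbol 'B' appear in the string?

0) ABA
1) ABBAB
2) ABBBABB
3) ABBBBABBB
4) ABBBBBABBBB
5) ABBBBBBABBBBB

11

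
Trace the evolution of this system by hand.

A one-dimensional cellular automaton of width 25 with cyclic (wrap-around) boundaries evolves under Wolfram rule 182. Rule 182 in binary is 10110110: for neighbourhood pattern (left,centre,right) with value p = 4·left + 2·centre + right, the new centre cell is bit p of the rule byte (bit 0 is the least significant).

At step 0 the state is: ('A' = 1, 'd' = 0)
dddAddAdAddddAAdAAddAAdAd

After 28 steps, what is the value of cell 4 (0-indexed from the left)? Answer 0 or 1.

t=0: dddAddAdAddddAAdAAddAAdAd
t=1: ddAAAAAAAAddAddAddAAddAAA
t=2: AAdAAAAAAdAAAAAAAAddAAdAd
t=3: ddAdAAAAdAdAAAAAAdAAddAAA
t=4: AAAAdAAdAAAdAAAAdAddAAdAd
t=5: dAAdAddAdAdAdAAdAAAAddAAA
t=6: AddAAAAAAAAAAddAdAAdAAdAd
t=7: AAAdAAAAAAAAdAAAAddAddAAA
t=8: AAdAdAAAAAAdAdAAdAAAAAdAA
t=9: AdAAAdAAAAdAAAddAdAAAdAdA
t=10: dAdAdAdAAdAdAdAAAAdAdAAAd
t=11: AAAAAAAddAAAAAdAAdAAAdAdA
t=12: AAAAAAdAAdAAAdAddAdAdAAAd
t=13: dAAAAdAddAdAdAAAAAAAAdAdA
t=14: AdAAdAAAAAAAAdAAAAAAdAAAA
t=15: dAddAdAAAAAAdAdAAAAdAdAAA
t=16: AAAAAAdAAAAdAAAdAAdAAAdAd
t=17: dAAAAdAdAAdAdAdAddAdAdAAA
t=18: AdAAdAAAddAAAAAAAAAAAAdAd
t=19: AAddAdAdAAdAAAAAAAAAAdAAA
t=20: AdAAAAAAddAdAAAAAAAAdAdAA
t=21: dAdAAAAdAAAAdAAAAAAdAAAdA
t=22: AAAdAAdAdAAdAdAAAAdAdAdAA
t=23: AAdAddAAAddAAAdAAdAAAAAdA
t=24: AdAAAAdAdAAdAdAddAdAAAdAd
t=25: AAdAAdAAAddAAAAAAAAdAdAAA
t=26: AdAddAdAdAAdAAAAAAdAAAdAA
t=27: dAAAAAAAAddAdAAAAdAdAdAdA
t=28: AdAAAAAAdAAAAdAAdAAAAAAAA

1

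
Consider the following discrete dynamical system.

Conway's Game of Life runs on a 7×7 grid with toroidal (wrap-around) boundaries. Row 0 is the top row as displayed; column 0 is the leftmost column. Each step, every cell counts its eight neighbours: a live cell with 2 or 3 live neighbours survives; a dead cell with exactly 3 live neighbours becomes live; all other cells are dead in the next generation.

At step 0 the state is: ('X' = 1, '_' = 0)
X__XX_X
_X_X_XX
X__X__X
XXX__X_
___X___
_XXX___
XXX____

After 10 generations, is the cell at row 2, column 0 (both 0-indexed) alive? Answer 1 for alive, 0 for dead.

t=0: X__XX_X
_X_X_XX
X__X__X
XXX__X_
___X___
_XXX___
XXX____
t=1: ___XX__
_X_X___
___X___
XXXXX__
X__XX__
X__X___
____X_X
t=2: __XXXX_
___X___
X______
XX_____
X_____X
X__X_XX
____XX_
t=3: __X__X_
__XX___
XX_____
_X_____
_____X_
X______
__X____
t=4: _XX____
__XX___
XX_____
XX_____
_______
_______
_X_____
t=5: _X_X___
X__X___
X______
XX_____
_______
_______
_XX____
t=6: XX_X___
XXX____
X_____X
XX_____
_______
_______
_XX____
t=7: ___X___
__X____
__X___X
XX____X
_______
_______
XXX____
t=8: ___X___
__XX___
__X___X
XX____X
X______
_X_____
_XX____
t=9: _X_X___
__XX___
__XX__X
_X____X
______X
XXX____
_XX____
t=10: _X_X___
_X__X__
XX_X___
__X__XX
__X___X
X_X____
___X___

1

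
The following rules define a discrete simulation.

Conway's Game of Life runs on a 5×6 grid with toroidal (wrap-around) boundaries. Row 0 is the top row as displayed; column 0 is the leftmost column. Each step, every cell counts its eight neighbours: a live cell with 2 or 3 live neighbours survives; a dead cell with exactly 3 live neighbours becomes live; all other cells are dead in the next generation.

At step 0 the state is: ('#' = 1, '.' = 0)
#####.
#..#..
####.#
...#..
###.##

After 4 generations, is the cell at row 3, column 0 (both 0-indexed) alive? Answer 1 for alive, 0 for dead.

1

step 0: #####.
#..#..
####.#
...#..
###.##
step 1: ......
......
##.#.#
......
......
step 2: ......
#.....
#.....
#.....
......
step 3: ......
......
##...#
......
......
step 4: ......
#.....
#.....
#.....
......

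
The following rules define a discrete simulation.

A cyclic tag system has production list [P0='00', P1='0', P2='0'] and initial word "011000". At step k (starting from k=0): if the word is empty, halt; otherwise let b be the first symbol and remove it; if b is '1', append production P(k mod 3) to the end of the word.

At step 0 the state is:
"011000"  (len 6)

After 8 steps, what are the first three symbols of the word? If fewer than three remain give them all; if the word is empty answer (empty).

step 0: "011000"  (len 6)
step 1: "11000"  (len 5)
step 2: "10000"  (len 5)
step 3: "00000"  (len 5)
step 4: "0000"  (len 4)
step 5: "000"  (len 3)
step 6: "00"  (len 2)
step 7: "0"  (len 1)
step 8: (halted — word empty)

(empty)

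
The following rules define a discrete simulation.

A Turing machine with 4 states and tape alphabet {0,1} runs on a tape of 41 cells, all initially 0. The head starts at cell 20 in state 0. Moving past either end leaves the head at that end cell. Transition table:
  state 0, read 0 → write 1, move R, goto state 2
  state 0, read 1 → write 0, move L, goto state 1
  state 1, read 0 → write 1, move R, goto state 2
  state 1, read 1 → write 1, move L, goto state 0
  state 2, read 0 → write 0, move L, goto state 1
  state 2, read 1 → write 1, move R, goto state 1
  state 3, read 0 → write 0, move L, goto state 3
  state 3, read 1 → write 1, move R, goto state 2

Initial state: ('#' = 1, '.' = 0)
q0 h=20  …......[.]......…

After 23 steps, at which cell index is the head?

19

step 0: q0 h=20  …......[.]......…
step 1: q2 h=21  ….....#[.]......…
step 2: q1 h=20  …......[#]......…
step 3: q0 h=19  …......[.]#.....…
step 4: q2 h=20  ….....#[#]......…
step 5: q1 h=21  …....##[.]......…
step 6: q2 h=22  …...###[.]......…
step 7: q1 h=21  …....##[#]......…
step 8: q0 h=20  ….....#[#]#.....…
step 9: q1 h=19  …......[#].#....…
step 10: q0 h=18  …......[.]#.#...…
step 11: q2 h=19  ….....#[#].#....…
step 12: q1 h=20  …....##[.]#.....…
step 13: q2 h=21  …...###[#]......…
step 14: q1 h=22  …..####[.]......…
step 15: q2 h=23  ….#####[.]......…
step 16: q1 h=22  …..####[#]......…
step 17: q0 h=21  …...###[#]#.....…
step 18: q1 h=20  …....##[#].#....…
step 19: q0 h=19  ….....#[#]#.#...…
step 20: q1 h=18  …......[#].#.#..…
step 21: q0 h=17  …......[.]#.#.#.…
step 22: q2 h=18  ….....#[#].#.#..…
step 23: q1 h=19  …....##[.]#.#...…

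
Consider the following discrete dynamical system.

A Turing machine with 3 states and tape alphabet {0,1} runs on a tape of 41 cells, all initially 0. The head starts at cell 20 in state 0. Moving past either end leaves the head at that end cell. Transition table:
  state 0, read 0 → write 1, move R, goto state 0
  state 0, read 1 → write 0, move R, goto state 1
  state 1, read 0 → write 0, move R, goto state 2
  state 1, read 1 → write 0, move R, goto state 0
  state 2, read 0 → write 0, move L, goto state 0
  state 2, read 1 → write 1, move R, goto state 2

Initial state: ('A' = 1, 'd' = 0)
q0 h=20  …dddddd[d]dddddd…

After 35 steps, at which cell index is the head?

[0] q0 h=20  …dddddd[d]dddddd…
[1] q0 h=21  …dddddA[d]dddddd…
[2] q0 h=22  …ddddAA[d]dddddd…
[3] q0 h=23  …dddAAA[d]dddddd…
[4] q0 h=24  …ddAAAA[d]dddddd…
[5] q0 h=25  …dAAAAA[d]dddddd…
[6] q0 h=26  …AAAAAA[d]dddddd…
[7] q0 h=27  …AAAAAA[d]dddddd…
[8] q0 h=28  …AAAAAA[d]dddddd…
[9] q0 h=29  …AAAAAA[d]dddddd…
[10] q0 h=30  …AAAAAA[d]dddddd…
[11] q0 h=31  …AAAAAA[d]dddddd…
[12] q0 h=32  …AAAAAA[d]dddddd…
[13] q0 h=33  …AAAAAA[d]dddddd…
[14] q0 h=34  …AAAAAA[d]dddddd|
[15] q0 h=35  …AAAAAA[d]ddddd|
[16] q0 h=36  …AAAAAA[d]dddd|
[17] q0 h=37  …AAAAAA[d]ddd|
[18] q0 h=38  …AAAAAA[d]dd|
[19] q0 h=39  …AAAAAA[d]d|
[20] q0 h=40  …AAAAAA[d]|
[21] q0 h=40  …AAAAAA[A]|
[22] q1 h=40  …AAAAAA[d]|
[23] q2 h=40  …AAAAAA[d]|
[24] q0 h=39  …AAAAAA[A]d|
[25] q1 h=40  …AAAAAd[d]|
[26] q2 h=40  …AAAAAd[d]|
[27] q0 h=39  …AAAAAA[d]d|
[28] q0 h=40  …AAAAAA[d]|
[29] q0 h=40  …AAAAAA[A]|
[30] q1 h=40  …AAAAAA[d]|
[31] q2 h=40  …AAAAAA[d]|
[32] q0 h=39  …AAAAAA[A]d|
[33] q1 h=40  …AAAAAd[d]|
[34] q2 h=40  …AAAAAd[d]|
[35] q0 h=39  …AAAAAA[d]d|

39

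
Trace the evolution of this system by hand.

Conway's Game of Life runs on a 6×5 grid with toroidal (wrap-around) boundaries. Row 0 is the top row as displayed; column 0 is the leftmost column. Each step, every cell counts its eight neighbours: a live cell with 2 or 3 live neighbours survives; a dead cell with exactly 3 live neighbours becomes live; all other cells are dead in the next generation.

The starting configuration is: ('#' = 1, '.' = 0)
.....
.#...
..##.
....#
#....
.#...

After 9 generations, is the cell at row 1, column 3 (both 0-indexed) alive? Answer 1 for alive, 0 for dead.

0) .....
.#...
..##.
....#
#....
.#...
1) .....
..#..
..##.
...##
#....
.....
2) .....
..##.
..#.#
..###
....#
.....
3) .....
..##.
.#..#
#.#.#
....#
.....
4) .....
..##.
.#..#
.#..#
#..##
.....
5) .....
..##.
.#..#
.##..
#..##
....#
6) ...#.
..##.
##...
.##..
#####
#..##
7) .....
.####
#..#.
.....
.....
.....
8) ..##.
#####
##.#.
.....
.....
.....
9) #....
.....
...#.
.....
.....
.....

0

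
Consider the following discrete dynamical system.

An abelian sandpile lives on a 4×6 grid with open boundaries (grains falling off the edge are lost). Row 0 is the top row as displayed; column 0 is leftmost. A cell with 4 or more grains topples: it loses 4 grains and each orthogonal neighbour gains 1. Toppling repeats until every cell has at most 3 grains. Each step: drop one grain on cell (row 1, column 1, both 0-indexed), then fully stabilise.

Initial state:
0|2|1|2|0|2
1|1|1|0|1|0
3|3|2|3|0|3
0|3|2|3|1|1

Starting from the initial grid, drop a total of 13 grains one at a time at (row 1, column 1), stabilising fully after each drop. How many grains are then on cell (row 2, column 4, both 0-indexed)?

k=0  0|2|1|2|0|2
1|1|1|0|1|0
3|3|2|3|0|3
0|3|2|3|1|1
k=1  0|2|1|2|0|2
1|2|1|0|1|0
3|3|2|3|0|3
0|3|2|3|1|1
k=2  0|2|1|2|0|2
1|3|1|0|1|0
3|3|2|3|0|3
0|3|2|3|1|1
k=3  0|3|1|2|0|2
3|1|2|0|1|0
0|2|3|3|0|3
2|0|3|3|1|1
k=4  0|3|1|2|0|2
3|2|2|0|1|0
0|2|3|3|0|3
2|0|3|3|1|1
k=5  0|3|1|2|0|2
3|3|2|0|1|0
0|2|3|3|0|3
2|0|3|3|1|1
k=6  2|0|2|2|0|2
0|2|3|0|1|0
1|3|3|3|0|3
2|0|3|3|1|1
k=7  2|0|2|2|0|2
0|3|3|0|1|0
1|3|3|3|0|3
2|0|3|3|1|1
k=8  2|1|3|2|0|2
1|2|1|2|1|0
2|1|3|1|1|3
2|2|1|1|2|1
k=9  2|1|3|2|0|2
1|3|1|2|1|0
2|1|3|1|1|3
2|2|1|1|2|1
k=10  2|2|3|2|0|2
2|0|2|2|1|0
2|2|3|1|1|3
2|2|1|1|2|1
k=11  2|2|3|2|0|2
2|1|2|2|1|0
2|2|3|1|1|3
2|2|1|1|2|1
k=12  2|2|3|2|0|2
2|2|2|2|1|0
2|2|3|1|1|3
2|2|1|1|2|1
k=13  2|2|3|2|0|2
2|3|2|2|1|0
2|2|3|1|1|3
2|2|1|1|2|1

1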